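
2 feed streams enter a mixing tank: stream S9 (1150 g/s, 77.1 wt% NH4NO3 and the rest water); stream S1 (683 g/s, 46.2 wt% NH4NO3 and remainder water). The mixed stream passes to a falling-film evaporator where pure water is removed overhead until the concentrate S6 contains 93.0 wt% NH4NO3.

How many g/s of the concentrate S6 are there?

1293 g/s

NH4NO3 entering = 1150×0.771 + 683×0.462 = 1202.2 g/s.
All NH4NO3 reports to S6, so S6 = 1202.2/0.930 = 1292.7 g/s.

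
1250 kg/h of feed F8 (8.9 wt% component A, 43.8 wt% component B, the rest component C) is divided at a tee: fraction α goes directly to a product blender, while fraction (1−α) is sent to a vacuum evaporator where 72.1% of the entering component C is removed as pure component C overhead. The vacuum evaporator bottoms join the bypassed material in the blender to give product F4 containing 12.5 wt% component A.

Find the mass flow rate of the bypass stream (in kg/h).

194.4 kg/h

All 1250×0.089 = 111.25 kg/h of component A reaches F4, so F4 = 111.25/0.125 = 890 kg/h and vapour = 360 kg/h.
The evaporator receives (1−α)·1250 of feed at 0.473 component C and removes 0.721 of that component C:
0.721×0.473×(1−α)×1250 = 360
(1−α) = 360/426.29 = 0.8445;  α = 0.1555.
Bypass flow = 0.1555×1250 = 194.38 kg/h.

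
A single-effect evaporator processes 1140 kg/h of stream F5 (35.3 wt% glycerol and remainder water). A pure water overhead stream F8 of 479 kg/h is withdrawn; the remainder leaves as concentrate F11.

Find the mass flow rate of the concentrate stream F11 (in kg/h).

Concentrate = 1140 − 479 = 661 kg/h.

661 kg/h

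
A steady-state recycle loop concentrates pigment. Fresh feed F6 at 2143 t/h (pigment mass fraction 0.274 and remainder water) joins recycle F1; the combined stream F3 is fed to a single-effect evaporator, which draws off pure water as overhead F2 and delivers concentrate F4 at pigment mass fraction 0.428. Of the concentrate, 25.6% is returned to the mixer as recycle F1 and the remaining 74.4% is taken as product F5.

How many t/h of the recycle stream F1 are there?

Overall pigment balance (none leaves overhead): pigment in fresh feed = pigment in product, i.e. 2143×0.274 = (1−0.256)·F4·0.428.
F4 = 587.18/(0.428×0.744) = 1844 t/h.
Recycle F1 = 0.256×1844 = 472.06 t/h.

472.1 t/h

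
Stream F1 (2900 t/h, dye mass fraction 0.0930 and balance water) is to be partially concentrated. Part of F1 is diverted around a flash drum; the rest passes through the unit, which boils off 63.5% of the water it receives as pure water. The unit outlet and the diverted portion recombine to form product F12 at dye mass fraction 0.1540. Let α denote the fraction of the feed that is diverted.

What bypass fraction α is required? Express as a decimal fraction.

0.312

All 2900×0.093 = 269.7 t/h of dye reaches F12, so F12 = 269.7/0.154 = 1751.3 t/h and vapour = 1148.7 t/h.
The evaporator receives (1−α)·2900 of feed at 0.907 water and removes 0.635 of that water:
0.635×0.907×(1−α)×2900 = 1148.7
(1−α) = 1148.7/1670.2 = 0.6877;  α = 0.3123.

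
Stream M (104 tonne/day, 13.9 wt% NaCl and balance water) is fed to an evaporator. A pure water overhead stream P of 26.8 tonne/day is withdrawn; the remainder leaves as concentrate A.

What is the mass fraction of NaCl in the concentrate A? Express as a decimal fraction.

NaCl is not removed: 104×0.139 = 14.456 tonne/day of NaCl enters A.
Concentrate = 104 − 26.8 = 77.2 tonne/day.
Mass fraction = 14.456/77.2 = 0.187.

0.187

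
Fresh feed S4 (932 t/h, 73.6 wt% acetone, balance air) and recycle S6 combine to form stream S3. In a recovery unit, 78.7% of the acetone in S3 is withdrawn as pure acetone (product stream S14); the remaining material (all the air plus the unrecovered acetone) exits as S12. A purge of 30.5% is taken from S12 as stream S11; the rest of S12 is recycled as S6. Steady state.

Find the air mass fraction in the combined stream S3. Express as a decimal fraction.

air enters only via S4 and leaves only via the purge: 932×0.264 = 0.305×(air in S12), and the recovery unit passes all air, so air in S3 = air in S12 = 806.71 t/h.
acetone in S3: m_A = 932×0.736 + (1−0.305)·(1−0.787)·m_A, so m_A = 685.95/0.8520 = 805.14 t/h.
S3 = 805.14 + 806.71 = 1611.9 t/h.
air fraction in S3 = 806.71/1611.9 = 0.500.

0.500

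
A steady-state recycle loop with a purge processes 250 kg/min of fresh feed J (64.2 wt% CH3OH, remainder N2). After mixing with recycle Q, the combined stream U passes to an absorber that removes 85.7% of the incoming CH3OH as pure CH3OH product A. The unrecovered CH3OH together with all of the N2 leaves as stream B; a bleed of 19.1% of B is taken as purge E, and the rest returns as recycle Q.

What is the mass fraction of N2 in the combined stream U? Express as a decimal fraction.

N2 enters only via J and leaves only via the purge: 250×0.358 = 0.191×(N2 in B), and the absorber passes all N2, so N2 in U = N2 in B = 468.59 kg/min.
CH3OH in U: m_A = 250×0.642 + (1−0.191)·(1−0.857)·m_A, so m_A = 160.5/0.8843 = 181.5 kg/min.
U = 181.5 + 468.59 = 650.08 kg/min.
N2 fraction in U = 468.59/650.08 = 0.7208.

0.7208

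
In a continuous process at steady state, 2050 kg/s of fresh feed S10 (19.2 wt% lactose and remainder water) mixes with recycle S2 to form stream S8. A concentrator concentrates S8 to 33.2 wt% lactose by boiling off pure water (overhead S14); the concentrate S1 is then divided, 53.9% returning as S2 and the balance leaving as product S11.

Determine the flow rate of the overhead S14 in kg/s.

864.5 kg/s

Overall lactose balance (none leaves overhead): lactose in fresh feed = lactose in product, i.e. 2050×0.192 = (1−0.539)·S1·0.332.
S1 = 393.6/(0.332×0.461) = 2571.7 kg/s.
Recycle S2 = 0.539×2571.7 = 1386.1 kg/s.
Combined feed S8 = 2050 + 1386.1 = 3436.1 kg/s.
Overhead S14 = S8 − S1 = 3436.1 − 2571.7 = 864.46 kg/s.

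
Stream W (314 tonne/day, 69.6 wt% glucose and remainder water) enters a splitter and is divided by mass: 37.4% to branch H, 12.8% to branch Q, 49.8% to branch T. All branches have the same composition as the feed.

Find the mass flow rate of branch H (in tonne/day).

117.4 tonne/day

Branch H flow = 0.374×314 = 117.44 tonne/day.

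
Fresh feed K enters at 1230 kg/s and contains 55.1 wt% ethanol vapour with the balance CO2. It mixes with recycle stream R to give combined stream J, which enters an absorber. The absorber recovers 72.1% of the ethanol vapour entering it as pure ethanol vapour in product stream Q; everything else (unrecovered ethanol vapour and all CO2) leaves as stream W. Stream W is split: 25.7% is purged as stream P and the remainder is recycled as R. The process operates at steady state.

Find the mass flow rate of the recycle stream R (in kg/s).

1774 kg/s

CO2 enters only via K and leaves only via the purge: 1230×0.449 = 0.257×(CO2 in W), and the absorber passes all CO2, so CO2 in J = CO2 in W = 2148.9 kg/s.
ethanol vapour in J: m_A = 1230×0.551 + (1−0.257)·(1−0.721)·m_A, so m_A = 677.73/0.7927 = 854.96 kg/s.
W = (1−0.721)×854.96 + 2148.9 = 2387.4 kg/s.
Recycle R = (1−0.257)×2387.4 = 1773.9 kg/s.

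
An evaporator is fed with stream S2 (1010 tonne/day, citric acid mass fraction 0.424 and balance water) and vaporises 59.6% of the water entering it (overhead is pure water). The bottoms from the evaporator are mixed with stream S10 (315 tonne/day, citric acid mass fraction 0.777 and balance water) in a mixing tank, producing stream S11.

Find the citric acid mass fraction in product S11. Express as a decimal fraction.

Vapour removed = 0.596×0.576×1010 = 346.73 tonne/day; concentrate = 663.27 tonne/day.
citric acid reaching the mixer = 428.24 (from concentrate) + 315×0.777 = 673 tonne/day.
Product flow = 663.27 + 315 = 978.27 tonne/day; citric acid fraction = 0.688.

0.688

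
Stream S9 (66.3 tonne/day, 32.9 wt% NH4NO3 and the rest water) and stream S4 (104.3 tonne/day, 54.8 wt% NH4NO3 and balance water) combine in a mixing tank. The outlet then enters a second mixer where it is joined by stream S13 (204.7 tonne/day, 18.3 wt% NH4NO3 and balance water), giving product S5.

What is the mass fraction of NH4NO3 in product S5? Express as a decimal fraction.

Overall, product flow = 375.3 tonne/day.
NH4NO3 in = 66.3×0.329 + 104.3×0.548 + 204.7×0.183 = 116.43 tonne/day.
NH4NO3 fraction in S5 = 0.310.

0.310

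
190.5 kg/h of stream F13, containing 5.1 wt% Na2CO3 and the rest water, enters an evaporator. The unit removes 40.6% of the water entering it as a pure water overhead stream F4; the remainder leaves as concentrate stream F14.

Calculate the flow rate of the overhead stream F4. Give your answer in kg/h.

water entering = 190.5×0.949 = 180.78 kg/h; overhead removed = 0.406×180.78 = 73.399 kg/h.

73.4 kg/h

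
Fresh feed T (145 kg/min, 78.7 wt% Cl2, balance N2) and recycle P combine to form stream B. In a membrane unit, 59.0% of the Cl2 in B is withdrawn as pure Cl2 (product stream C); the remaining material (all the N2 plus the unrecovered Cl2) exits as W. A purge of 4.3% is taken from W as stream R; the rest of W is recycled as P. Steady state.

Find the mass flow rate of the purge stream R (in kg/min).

34.2 kg/min

N2 enters only via T and leaves only via the purge: 145×0.213 = 0.043×(N2 in W), and the membrane unit passes all N2, so N2 in B = N2 in W = 718.26 kg/min.
Cl2 in B: m_A = 145×0.787 + (1−0.043)·(1−0.590)·m_A, so m_A = 114.12/0.6076 = 187.8 kg/min.
W = (1−0.590)×187.8 + 718.26 = 795.26 kg/min.
Purge R = 0.043×795.26 = 34.196 kg/min.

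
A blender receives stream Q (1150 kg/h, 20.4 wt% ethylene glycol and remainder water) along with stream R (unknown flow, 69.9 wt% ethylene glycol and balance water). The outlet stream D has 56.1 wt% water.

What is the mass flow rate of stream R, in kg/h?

Let R be the unknown flow. Total out = 1150 + R.
water balance: 915.4 + 0.301·R = 0.561·(1150 + R)
(0.301 − 0.561)·R = 0.561×1150 − 915.4 = -270.25
R = -270.25 / -0.260 = 1039.4 kg/h

1039 kg/h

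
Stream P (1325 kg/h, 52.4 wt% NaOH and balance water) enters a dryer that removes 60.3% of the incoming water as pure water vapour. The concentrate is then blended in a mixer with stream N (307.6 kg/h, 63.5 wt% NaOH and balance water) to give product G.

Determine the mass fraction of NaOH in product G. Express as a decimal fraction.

Vapour removed = 0.603×0.476×1325 = 380.31 kg/h; concentrate = 944.69 kg/h.
NaOH reaching the mixer = 694.3 (from concentrate) + 307.6×0.635 = 889.63 kg/h.
Product flow = 944.69 + 307.6 = 1252.3 kg/h; NaOH fraction = 0.710.

0.710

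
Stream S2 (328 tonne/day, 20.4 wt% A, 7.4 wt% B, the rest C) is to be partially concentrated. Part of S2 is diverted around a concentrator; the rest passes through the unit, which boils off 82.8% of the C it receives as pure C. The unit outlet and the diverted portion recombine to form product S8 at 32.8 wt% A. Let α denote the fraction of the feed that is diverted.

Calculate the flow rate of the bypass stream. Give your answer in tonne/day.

All 328×0.204 = 66.912 tonne/day of A reaches S8, so S8 = 66.912/0.328 = 204 tonne/day and vapour = 124 tonne/day.
The evaporator receives (1−α)·328 of feed at 0.722 C and removes 0.828 of that C:
0.828×0.722×(1−α)×328 = 124
(1−α) = 124/196.08 = 0.6324;  α = 0.3676.
Bypass flow = 0.3676×328 = 120.58 tonne/day.

120.6 tonne/day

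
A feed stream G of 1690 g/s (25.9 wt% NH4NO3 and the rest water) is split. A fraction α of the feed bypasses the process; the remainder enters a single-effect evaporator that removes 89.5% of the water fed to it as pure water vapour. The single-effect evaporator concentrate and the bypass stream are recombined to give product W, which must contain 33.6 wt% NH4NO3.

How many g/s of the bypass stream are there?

All 1690×0.259 = 437.71 g/s of NH4NO3 reaches W, so W = 437.71/0.336 = 1302.7 g/s and vapour = 387.29 g/s.
The evaporator receives (1−α)·1690 of feed at 0.741 water and removes 0.895 of that water:
0.895×0.741×(1−α)×1690 = 387.29
(1−α) = 387.29/1120.8 = 0.3455;  α = 0.6545.
Bypass flow = 0.6545×1690 = 1106 g/s.

1106 g/s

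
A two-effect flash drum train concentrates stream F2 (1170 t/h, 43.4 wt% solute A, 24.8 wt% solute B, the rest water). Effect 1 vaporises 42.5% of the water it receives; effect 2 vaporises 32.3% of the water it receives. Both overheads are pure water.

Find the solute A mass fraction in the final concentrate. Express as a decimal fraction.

water in feed = 1170×0.318 = 372.06 t/h.
After stage 1: water left = (1−0.425)×372.06 = 213.93; stream total = 1011.9 t/h.
After stage 2: water left = (1−0.323)×213.93 = 144.83; final concentrate = 942.77 t/h.
solute A fraction = 507.78/942.77 = 0.539.

0.539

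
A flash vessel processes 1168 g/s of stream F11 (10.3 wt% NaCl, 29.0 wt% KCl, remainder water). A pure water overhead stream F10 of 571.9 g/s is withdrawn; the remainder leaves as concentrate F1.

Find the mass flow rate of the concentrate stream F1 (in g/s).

596.1 g/s

Concentrate = 1168 − 571.9 = 596.1 g/s.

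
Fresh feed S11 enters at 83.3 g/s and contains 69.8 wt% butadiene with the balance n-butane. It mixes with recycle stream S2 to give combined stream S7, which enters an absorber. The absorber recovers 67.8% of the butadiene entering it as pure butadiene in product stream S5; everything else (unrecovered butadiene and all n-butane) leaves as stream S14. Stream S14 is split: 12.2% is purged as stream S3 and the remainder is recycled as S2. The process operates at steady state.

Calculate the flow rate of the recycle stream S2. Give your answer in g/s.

n-butane enters only via S11 and leaves only via the purge: 83.3×0.302 = 0.122×(n-butane in S14), and the absorber passes all n-butane, so n-butane in S7 = n-butane in S14 = 206.2 g/s.
butadiene in S7: m_A = 83.3×0.698 + (1−0.122)·(1−0.678)·m_A, so m_A = 58.143/0.7173 = 81.061 g/s.
S14 = (1−0.678)×81.061 + 206.2 = 232.3 g/s.
Recycle S2 = (1−0.122)×232.3 = 203.96 g/s.

204 g/s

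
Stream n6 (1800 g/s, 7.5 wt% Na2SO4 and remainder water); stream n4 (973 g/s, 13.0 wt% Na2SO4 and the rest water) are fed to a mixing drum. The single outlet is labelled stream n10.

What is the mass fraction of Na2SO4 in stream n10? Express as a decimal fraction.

0.0943

Total flow out = 1800 + 973 = 2773 g/s.
Na2SO4 in = 1800×0.075 + 973×0.130 = 261.49 g/s.
Na2SO4 mass fraction in n10 = 261.49/2773 = 0.0943.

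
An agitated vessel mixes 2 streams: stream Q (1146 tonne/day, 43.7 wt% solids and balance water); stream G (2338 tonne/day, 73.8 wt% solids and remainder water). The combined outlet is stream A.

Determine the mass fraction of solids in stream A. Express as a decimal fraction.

Total flow out = 1146 + 2338 = 3484 tonne/day.
solids in = 1146×0.437 + 2338×0.738 = 2226.2 tonne/day.
solids mass fraction in A = 2226.2/3484 = 0.639.

0.639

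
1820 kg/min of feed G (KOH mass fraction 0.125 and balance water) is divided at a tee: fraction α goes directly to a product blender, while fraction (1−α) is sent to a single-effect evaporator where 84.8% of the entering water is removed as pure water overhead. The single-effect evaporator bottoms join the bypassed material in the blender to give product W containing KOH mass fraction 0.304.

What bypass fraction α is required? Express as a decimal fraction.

All 1820×0.125 = 227.5 kg/min of KOH reaches W, so W = 227.5/0.304 = 748.36 kg/min and vapour = 1071.6 kg/min.
The evaporator receives (1−α)·1820 of feed at 0.875 water and removes 0.848 of that water:
0.848×0.875×(1−α)×1820 = 1071.6
(1−α) = 1071.6/1350.4 = 0.7936;  α = 0.2064.

0.206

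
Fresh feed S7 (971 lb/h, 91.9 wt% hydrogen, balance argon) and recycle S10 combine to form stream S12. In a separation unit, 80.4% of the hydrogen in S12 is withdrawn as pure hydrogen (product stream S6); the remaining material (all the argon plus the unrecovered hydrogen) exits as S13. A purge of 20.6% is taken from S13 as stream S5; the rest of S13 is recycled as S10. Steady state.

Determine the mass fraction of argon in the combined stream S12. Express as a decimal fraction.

0.2654

argon enters only via S7 and leaves only via the purge: 971×0.081 = 0.206×(argon in S13), and the separation unit passes all argon, so argon in S12 = argon in S13 = 381.8 lb/h.
hydrogen in S12: m_A = 971×0.919 + (1−0.206)·(1−0.804)·m_A, so m_A = 892.35/0.8444 = 1056.8 lb/h.
S12 = 1056.8 + 381.8 = 1438.6 lb/h.
argon fraction in S12 = 381.8/1438.6 = 0.2654.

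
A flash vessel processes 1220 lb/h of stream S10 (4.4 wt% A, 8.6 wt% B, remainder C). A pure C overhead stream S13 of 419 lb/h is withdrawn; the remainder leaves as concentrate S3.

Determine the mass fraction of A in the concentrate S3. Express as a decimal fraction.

A is not removed: 1220×0.044 = 53.68 lb/h of A enters S3.
Concentrate = 1220 − 419 = 801 lb/h.
Mass fraction = 53.68/801 = 0.067.

0.067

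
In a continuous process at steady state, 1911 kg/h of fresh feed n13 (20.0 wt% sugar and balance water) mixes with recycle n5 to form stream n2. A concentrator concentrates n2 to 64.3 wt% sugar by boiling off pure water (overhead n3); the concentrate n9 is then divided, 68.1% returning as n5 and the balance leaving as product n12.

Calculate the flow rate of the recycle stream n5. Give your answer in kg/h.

1269 kg/h

Overall sugar balance (none leaves overhead): sugar in fresh feed = sugar in product, i.e. 1911×0.200 = (1−0.681)·n9·0.643.
n9 = 382.2/(0.643×0.319) = 1863.3 kg/h.
Recycle n5 = 0.681×1863.3 = 1268.9 kg/h.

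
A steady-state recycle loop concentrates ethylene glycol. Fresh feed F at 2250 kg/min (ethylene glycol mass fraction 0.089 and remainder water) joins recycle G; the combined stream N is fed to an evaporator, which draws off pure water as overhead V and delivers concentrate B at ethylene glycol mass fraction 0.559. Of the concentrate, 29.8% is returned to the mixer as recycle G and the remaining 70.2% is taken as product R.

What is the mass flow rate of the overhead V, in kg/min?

1892 kg/min

Overall ethylene glycol balance (none leaves overhead): ethylene glycol in fresh feed = ethylene glycol in product, i.e. 2250×0.089 = (1−0.298)·B·0.559.
B = 200.25/(0.559×0.702) = 510.3 kg/min.
Recycle G = 0.298×510.3 = 152.07 kg/min.
Combined feed N = 2250 + 152.07 = 2402.1 kg/min.
Overhead V = N − B = 2402.1 − 510.3 = 1891.8 kg/min.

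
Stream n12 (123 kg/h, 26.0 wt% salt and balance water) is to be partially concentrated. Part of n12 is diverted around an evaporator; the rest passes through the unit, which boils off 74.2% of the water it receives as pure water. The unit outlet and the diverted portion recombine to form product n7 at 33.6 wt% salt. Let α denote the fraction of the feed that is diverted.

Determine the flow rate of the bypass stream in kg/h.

All 123×0.260 = 31.98 kg/h of salt reaches n7, so n7 = 31.98/0.336 = 95.179 kg/h and vapour = 27.821 kg/h.
The evaporator receives (1−α)·123 of feed at 0.740 water and removes 0.742 of that water:
0.742×0.740×(1−α)×123 = 27.821
(1−α) = 27.821/67.537 = 0.4119;  α = 0.5881.
Bypass flow = 0.5881×123 = 72.331 kg/h.

72.33 kg/h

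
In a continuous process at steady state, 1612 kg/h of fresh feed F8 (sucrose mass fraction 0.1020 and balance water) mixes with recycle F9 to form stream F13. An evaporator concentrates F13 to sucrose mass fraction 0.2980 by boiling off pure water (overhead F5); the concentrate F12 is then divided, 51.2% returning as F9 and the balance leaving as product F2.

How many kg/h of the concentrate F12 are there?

1131 kg/h

Overall sucrose balance (none leaves overhead): sucrose in fresh feed = sucrose in product, i.e. 1612×0.102 = (1−0.512)·F12·0.298.
F12 = 164.42/(0.298×0.488) = 1130.7 kg/h.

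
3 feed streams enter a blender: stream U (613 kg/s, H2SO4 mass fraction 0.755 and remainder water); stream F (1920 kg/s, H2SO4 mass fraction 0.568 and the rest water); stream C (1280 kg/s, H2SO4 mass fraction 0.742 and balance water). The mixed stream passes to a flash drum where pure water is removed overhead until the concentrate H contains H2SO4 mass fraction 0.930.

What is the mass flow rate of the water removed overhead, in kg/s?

1121 kg/s

H2SO4 entering = 613×0.755 + 1920×0.568 + 1280×0.742 = 2503.1 kg/s.
All H2SO4 reports to H, so H = 2503.1/0.930 = 2691.5 kg/s.
Total feed = 3813 kg/s; overhead = 3813 − 2691.5 = 1121.5 kg/s.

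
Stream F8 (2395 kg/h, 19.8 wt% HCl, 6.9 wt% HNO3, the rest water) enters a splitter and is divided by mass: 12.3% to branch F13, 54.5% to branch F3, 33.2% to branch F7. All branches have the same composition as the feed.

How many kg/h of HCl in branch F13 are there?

Branch F13 total = 0.123×2395 = 294.58 kg/h.
HCl in F13 = 0.198×294.58 = 58.328 kg/h.

58.33 kg/h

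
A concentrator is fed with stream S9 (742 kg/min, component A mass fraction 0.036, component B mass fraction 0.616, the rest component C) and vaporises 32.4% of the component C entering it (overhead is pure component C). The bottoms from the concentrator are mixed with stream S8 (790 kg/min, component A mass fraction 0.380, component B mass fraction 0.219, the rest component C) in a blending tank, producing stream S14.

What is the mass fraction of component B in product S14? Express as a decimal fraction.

Vapour removed = 0.324×0.348×742 = 83.662 kg/min; concentrate = 658.34 kg/min.
component B reaching the mixer = 457.07 (from concentrate) + 790×0.219 = 630.08 kg/min.
Product flow = 658.34 + 790 = 1448.3 kg/min; component B fraction = 0.435.

0.435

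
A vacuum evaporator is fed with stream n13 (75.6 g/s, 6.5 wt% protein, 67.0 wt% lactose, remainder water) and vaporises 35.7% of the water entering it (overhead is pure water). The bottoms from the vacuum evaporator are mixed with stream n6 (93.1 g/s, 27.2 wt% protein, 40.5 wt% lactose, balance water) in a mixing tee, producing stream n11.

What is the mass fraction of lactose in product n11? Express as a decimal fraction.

0.547

Vapour removed = 0.357×0.265×75.6 = 7.1521 g/s; concentrate = 68.448 g/s.
lactose reaching the mixer = 50.652 (from concentrate) + 93.1×0.405 = 88.358 g/s.
Product flow = 68.448 + 93.1 = 161.55 g/s; lactose fraction = 0.547.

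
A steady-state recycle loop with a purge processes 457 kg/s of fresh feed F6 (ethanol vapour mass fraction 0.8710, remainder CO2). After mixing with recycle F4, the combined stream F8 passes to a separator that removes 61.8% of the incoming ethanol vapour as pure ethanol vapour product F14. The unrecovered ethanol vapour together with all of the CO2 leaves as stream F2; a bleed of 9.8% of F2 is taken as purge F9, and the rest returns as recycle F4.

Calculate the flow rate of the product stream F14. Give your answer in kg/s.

375.3 kg/s

ethanol vapour in F8: m_A = 457×0.871 + (1−0.098)·(1−0.618)·m_A, so m_A = 398.05/0.6554 = 607.3 kg/s.
Product F14 = 0.618×607.3 = 375.31 kg/s.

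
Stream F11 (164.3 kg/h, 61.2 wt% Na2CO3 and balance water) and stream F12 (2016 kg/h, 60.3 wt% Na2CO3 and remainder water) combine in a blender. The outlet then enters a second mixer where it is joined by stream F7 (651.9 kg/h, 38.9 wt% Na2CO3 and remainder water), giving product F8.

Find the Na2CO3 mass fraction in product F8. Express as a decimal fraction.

Overall, product flow = 2832.2 kg/h.
Na2CO3 in = 164.3×0.612 + 2016×0.603 + 651.9×0.389 = 1569.8 kg/h.
Na2CO3 fraction in F8 = 0.5543.

0.5543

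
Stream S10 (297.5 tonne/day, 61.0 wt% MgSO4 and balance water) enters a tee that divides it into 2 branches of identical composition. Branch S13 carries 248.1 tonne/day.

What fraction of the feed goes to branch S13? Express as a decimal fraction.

Fraction to S13 = 248.1/297.5 = 0.8339.

0.834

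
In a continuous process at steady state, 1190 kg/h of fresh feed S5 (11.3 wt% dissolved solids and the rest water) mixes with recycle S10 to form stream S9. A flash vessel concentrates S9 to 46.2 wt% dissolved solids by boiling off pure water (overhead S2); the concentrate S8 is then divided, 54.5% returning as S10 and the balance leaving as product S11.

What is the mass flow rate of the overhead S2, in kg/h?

898.9 kg/h

Overall dissolved solids balance (none leaves overhead): dissolved solids in fresh feed = dissolved solids in product, i.e. 1190×0.113 = (1−0.545)·S8·0.462.
S8 = 134.47/(0.462×0.455) = 639.69 kg/h.
Recycle S10 = 0.545×639.69 = 348.63 kg/h.
Combined feed S9 = 1190 + 348.63 = 1538.6 kg/h.
Overhead S2 = S9 − S8 = 1538.6 − 639.69 = 898.94 kg/h.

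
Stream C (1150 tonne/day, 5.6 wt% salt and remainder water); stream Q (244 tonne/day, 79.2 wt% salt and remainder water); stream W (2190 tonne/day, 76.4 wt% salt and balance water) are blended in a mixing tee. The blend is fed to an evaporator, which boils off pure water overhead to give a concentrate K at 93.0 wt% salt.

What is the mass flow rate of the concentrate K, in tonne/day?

2076 tonne/day

salt entering = 1150×0.056 + 244×0.792 + 2190×0.764 = 1930.8 tonne/day.
All salt reports to K, so K = 1930.8/0.930 = 2076.1 tonne/day.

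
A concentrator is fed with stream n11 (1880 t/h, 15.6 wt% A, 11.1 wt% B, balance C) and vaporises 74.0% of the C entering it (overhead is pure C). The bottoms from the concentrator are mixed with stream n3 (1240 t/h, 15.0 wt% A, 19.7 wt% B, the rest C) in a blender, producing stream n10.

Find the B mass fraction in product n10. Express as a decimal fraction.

Vapour removed = 0.740×0.733×1880 = 1019.7 t/h; concentrate = 860.25 t/h.
B reaching the mixer = 208.68 (from concentrate) + 1240×0.197 = 452.96 t/h.
Product flow = 860.25 + 1240 = 2100.3 t/h; B fraction = 0.216.

0.216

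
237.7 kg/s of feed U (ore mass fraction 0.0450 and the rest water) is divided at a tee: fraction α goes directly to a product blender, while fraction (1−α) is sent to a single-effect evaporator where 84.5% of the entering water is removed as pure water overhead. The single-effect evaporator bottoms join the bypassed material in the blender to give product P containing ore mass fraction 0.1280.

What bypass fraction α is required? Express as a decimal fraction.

0.196

All 237.7×0.045 = 10.696 kg/s of ore reaches P, so P = 10.696/0.128 = 83.566 kg/s and vapour = 154.13 kg/s.
The evaporator receives (1−α)·237.7 of feed at 0.955 water and removes 0.845 of that water:
0.845×0.955×(1−α)×237.7 = 154.13
(1−α) = 154.13/191.82 = 0.8035;  α = 0.1965.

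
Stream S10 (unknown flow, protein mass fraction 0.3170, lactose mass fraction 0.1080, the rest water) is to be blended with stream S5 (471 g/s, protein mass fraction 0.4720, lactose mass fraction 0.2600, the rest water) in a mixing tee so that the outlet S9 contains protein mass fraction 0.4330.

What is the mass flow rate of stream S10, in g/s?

Let S10 be the unknown flow. Total out = 471 + S10.
protein balance: 222.31 + 0.317·S10 = 0.433·(471 + S10)
(0.317 − 0.433)·S10 = 0.433×471 − 222.31 = -18.369
S10 = -18.369 / -0.116 = 158.35 g/s

158.4 g/s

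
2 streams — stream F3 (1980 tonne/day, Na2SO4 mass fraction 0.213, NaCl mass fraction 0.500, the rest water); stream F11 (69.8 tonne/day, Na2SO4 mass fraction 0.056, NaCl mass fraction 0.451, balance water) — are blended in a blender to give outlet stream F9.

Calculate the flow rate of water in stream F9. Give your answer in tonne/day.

water out = water in = 1980×0.287 + 69.8×0.493 = 602.67 tonne/day.

602.7 tonne/day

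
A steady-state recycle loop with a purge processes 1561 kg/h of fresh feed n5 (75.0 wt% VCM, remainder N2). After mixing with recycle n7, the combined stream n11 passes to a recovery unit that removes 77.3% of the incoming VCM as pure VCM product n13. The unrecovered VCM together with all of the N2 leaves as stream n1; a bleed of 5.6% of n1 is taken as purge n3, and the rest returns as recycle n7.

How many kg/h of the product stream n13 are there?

1152 kg/h

VCM in n11: m_A = 1561×0.750 + (1−0.056)·(1−0.773)·m_A, so m_A = 1170.8/0.7857 = 1490 kg/h.
Product n13 = 0.773×1490 = 1151.8 kg/h.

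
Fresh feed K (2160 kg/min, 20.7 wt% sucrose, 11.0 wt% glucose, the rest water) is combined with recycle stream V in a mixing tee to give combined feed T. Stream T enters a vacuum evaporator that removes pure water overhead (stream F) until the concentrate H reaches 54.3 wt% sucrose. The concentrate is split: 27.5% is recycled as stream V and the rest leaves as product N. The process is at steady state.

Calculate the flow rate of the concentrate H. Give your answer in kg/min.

1136 kg/min

Overall sucrose balance (none leaves overhead): sucrose in fresh feed = sucrose in product, i.e. 2160×0.207 = (1−0.275)·H·0.543.
H = 447.12/(0.543×0.725) = 1135.8 kg/min.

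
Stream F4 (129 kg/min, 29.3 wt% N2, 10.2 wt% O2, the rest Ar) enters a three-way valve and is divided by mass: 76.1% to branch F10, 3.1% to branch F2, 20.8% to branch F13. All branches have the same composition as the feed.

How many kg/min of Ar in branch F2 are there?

Branch F2 total = 0.031×129 = 3.999 kg/min.
Ar in F2 = 0.605×3.999 = 2.4194 kg/min.

2.419 kg/min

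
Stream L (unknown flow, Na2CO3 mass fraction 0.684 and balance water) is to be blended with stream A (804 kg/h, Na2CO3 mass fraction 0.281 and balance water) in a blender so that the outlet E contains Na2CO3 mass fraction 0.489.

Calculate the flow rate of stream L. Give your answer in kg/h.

857.6 kg/h

Let L be the unknown flow. Total out = 804 + L.
Na2CO3 balance: 225.92 + 0.684·L = 0.489·(804 + L)
(0.684 − 0.489)·L = 0.489×804 − 225.92 = 167.23
L = 167.23 / 0.195 = 857.6 kg/h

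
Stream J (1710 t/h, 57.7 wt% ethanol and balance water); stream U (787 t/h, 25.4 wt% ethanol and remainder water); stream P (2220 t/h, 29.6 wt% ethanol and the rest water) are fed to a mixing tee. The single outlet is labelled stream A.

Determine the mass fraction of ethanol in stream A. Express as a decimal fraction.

Total flow out = 1710 + 787 + 2220 = 4717 t/h.
ethanol in = 1710×0.577 + 787×0.254 + 2220×0.296 = 1843.7 t/h.
ethanol mass fraction in A = 1843.7/4717 = 0.3909.

0.3909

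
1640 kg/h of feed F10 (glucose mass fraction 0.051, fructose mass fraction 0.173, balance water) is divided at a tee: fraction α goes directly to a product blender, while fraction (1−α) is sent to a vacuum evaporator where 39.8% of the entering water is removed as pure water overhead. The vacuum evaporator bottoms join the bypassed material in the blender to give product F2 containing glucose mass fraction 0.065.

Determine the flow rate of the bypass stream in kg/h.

496.3 kg/h

All 1640×0.051 = 83.64 kg/h of glucose reaches F2, so F2 = 83.64/0.065 = 1286.8 kg/h and vapour = 353.23 kg/h.
The evaporator receives (1−α)·1640 of feed at 0.776 water and removes 0.398 of that water:
0.398×0.776×(1−α)×1640 = 353.23
(1−α) = 353.23/506.51 = 0.6974;  α = 0.3026.
Bypass flow = 0.3026×1640 = 496.3 kg/h.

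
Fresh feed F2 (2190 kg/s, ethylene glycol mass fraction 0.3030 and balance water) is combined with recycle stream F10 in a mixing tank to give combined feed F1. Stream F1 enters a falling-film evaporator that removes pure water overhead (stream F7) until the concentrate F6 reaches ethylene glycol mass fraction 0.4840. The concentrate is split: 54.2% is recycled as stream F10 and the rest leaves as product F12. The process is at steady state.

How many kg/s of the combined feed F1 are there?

Overall ethylene glycol balance (none leaves overhead): ethylene glycol in fresh feed = ethylene glycol in product, i.e. 2190×0.303 = (1−0.542)·F6·0.484.
F6 = 663.57/(0.484×0.458) = 2993.5 kg/s.
Recycle F10 = 0.542×2993.5 = 1622.5 kg/s.
Combined feed F1 = 2190 + 1622.5 = 3812.5 kg/s.

3812 kg/s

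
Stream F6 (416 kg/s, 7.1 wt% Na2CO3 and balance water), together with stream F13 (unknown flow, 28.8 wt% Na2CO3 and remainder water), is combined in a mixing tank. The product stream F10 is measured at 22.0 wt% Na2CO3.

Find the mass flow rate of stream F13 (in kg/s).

911.5 kg/s

Let F13 be the unknown flow. Total out = 416 + F13.
Na2CO3 balance: 29.536 + 0.288·F13 = 0.220·(416 + F13)
(0.288 − 0.220)·F13 = 0.220×416 − 29.536 = 61.984
F13 = 61.984 / 0.068 = 911.53 kg/s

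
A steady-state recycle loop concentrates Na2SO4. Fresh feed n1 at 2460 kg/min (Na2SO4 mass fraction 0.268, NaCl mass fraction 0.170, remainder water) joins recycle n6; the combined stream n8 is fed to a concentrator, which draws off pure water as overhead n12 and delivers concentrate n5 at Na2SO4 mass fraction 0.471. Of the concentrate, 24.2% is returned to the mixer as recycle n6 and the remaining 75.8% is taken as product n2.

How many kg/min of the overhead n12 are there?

Overall Na2SO4 balance (none leaves overhead): Na2SO4 in fresh feed = Na2SO4 in product, i.e. 2460×0.268 = (1−0.242)·n5·0.471.
n5 = 659.28/(0.471×0.758) = 1846.6 kg/min.
Recycle n6 = 0.242×1846.6 = 446.88 kg/min.
Combined feed n8 = 2460 + 446.88 = 2906.9 kg/min.
Overhead n12 = n8 − n5 = 2906.9 − 1846.6 = 1060.3 kg/min.

1060 kg/min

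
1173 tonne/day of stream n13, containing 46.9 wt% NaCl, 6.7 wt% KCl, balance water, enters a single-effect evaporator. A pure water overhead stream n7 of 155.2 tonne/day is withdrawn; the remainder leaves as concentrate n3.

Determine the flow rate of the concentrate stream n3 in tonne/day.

Concentrate = 1173 − 155.2 = 1017.8 tonne/day.

1018 tonne/day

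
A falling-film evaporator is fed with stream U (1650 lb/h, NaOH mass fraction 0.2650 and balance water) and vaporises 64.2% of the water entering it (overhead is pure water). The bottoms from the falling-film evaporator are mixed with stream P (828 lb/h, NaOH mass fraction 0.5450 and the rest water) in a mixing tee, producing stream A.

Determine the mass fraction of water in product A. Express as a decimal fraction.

Vapour removed = 0.642×0.735×1650 = 778.59 lb/h; concentrate = 871.41 lb/h.
water reaching the mixer = 434.16 (from concentrate) + 828×0.455 = 810.9 lb/h.
Product flow = 871.41 + 828 = 1699.4 lb/h; water fraction = 0.4772.

0.4772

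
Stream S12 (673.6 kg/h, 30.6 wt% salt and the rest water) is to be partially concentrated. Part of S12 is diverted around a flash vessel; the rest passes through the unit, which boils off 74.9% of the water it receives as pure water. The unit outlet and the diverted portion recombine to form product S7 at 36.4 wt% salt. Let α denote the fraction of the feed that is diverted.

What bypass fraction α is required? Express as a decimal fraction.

0.693

All 673.6×0.306 = 206.12 kg/h of salt reaches S7, so S7 = 206.12/0.364 = 566.27 kg/h and vapour = 107.33 kg/h.
The evaporator receives (1−α)·673.6 of feed at 0.694 water and removes 0.749 of that water:
0.749×0.694×(1−α)×673.6 = 107.33
(1−α) = 107.33/350.14 = 0.3065;  α = 0.6935.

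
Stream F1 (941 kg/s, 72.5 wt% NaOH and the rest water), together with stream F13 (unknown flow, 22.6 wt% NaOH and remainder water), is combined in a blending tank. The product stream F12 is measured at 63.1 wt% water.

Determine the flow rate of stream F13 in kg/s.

2343 kg/s

Let F13 be the unknown flow. Total out = 941 + F13.
water balance: 258.78 + 0.774·F13 = 0.631·(941 + F13)
(0.774 − 0.631)·F13 = 0.631×941 − 258.78 = 335
F13 = 335 / 0.143 = 2342.6 kg/s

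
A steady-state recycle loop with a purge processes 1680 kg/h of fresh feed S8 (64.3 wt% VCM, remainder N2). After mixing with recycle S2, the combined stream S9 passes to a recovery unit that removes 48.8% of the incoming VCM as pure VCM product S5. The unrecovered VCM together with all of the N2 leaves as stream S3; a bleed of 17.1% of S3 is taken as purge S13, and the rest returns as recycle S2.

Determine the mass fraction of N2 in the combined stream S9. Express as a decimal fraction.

0.6514

N2 enters only via S8 and leaves only via the purge: 1680×0.357 = 0.171×(N2 in S3), and the recovery unit passes all N2, so N2 in S9 = N2 in S3 = 3507.4 kg/h.
VCM in S9: m_A = 1680×0.643 + (1−0.171)·(1−0.488)·m_A, so m_A = 1080.2/0.5756 = 1876.9 kg/h.
S9 = 1876.9 + 3507.4 = 5384.2 kg/h.
N2 fraction in S9 = 3507.4/5384.2 = 0.6514.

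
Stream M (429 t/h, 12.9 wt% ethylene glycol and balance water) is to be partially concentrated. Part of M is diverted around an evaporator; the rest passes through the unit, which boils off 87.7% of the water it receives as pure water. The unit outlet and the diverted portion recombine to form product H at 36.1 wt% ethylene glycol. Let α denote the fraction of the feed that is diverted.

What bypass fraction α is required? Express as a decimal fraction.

All 429×0.129 = 55.341 t/h of ethylene glycol reaches H, so H = 55.341/0.361 = 153.3 t/h and vapour = 275.7 t/h.
The evaporator receives (1−α)·429 of feed at 0.871 water and removes 0.877 of that water:
0.877×0.871×(1−α)×429 = 275.7
(1−α) = 275.7/327.7 = 0.8413;  α = 0.1587.

0.159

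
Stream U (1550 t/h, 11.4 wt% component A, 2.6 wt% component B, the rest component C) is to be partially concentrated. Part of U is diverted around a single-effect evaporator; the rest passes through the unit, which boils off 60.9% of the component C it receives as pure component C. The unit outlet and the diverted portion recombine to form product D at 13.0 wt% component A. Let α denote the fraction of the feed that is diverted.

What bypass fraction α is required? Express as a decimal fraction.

All 1550×0.114 = 176.7 t/h of component A reaches D, so D = 176.7/0.130 = 1359.2 t/h and vapour = 190.77 t/h.
The evaporator receives (1−α)·1550 of feed at 0.860 component C and removes 0.609 of that component C:
0.609×0.860×(1−α)×1550 = 190.77
(1−α) = 190.77/811.8 = 0.2350;  α = 0.7650.

0.765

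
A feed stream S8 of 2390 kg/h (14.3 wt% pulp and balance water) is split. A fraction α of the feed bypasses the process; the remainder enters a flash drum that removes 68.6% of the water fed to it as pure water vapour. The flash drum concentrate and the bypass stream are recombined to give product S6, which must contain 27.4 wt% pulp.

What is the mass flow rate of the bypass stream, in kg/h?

All 2390×0.143 = 341.77 kg/h of pulp reaches S6, so S6 = 341.77/0.274 = 1247.3 kg/h and vapour = 1142.7 kg/h.
The evaporator receives (1−α)·2390 of feed at 0.857 water and removes 0.686 of that water:
0.686×0.857×(1−α)×2390 = 1142.7
(1−α) = 1142.7/1405.1 = 0.8132;  α = 0.1868.
Bypass flow = 0.1868×2390 = 446.37 kg/h.

446.4 kg/h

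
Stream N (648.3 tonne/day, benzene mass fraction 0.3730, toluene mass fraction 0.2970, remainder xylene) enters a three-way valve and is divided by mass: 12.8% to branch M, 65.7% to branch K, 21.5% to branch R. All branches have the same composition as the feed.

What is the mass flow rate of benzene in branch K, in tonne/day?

158.9 tonne/day

Branch K total = 0.657×648.3 = 425.93 tonne/day.
benzene in K = 0.373×425.93 = 158.87 tonne/day.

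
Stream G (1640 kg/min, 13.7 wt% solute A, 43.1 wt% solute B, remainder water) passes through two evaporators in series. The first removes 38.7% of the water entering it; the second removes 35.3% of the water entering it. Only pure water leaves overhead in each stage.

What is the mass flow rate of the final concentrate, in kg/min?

water in feed = 1640×0.432 = 708.48 kg/min.
After stage 1: water left = (1−0.387)×708.48 = 434.3; stream total = 1365.8 kg/min.
After stage 2: water left = (1−0.353)×434.3 = 280.99; final concentrate = 1212.5 kg/min.

1213 kg/min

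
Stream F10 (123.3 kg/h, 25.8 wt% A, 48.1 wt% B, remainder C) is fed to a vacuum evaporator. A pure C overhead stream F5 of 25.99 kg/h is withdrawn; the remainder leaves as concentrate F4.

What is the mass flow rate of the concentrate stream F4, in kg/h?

97.31 kg/h

Concentrate = 123.3 − 25.99 = 97.31 kg/h.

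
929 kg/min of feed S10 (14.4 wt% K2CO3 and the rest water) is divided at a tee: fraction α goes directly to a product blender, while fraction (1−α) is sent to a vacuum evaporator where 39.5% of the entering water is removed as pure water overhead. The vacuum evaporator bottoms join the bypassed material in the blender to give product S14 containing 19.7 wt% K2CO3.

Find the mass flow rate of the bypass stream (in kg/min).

189.8 kg/min

All 929×0.144 = 133.78 kg/min of K2CO3 reaches S14, so S14 = 133.78/0.197 = 679.07 kg/min and vapour = 249.93 kg/min.
The evaporator receives (1−α)·929 of feed at 0.856 water and removes 0.395 of that water:
0.395×0.856×(1−α)×929 = 249.93
(1−α) = 249.93/314.11 = 0.7957;  α = 0.2043.
Bypass flow = 0.2043×929 = 189.81 kg/min.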